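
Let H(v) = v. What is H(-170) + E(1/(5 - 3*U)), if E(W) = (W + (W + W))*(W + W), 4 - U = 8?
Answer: -49124/289 ≈ -169.98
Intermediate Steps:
U = -4 (U = 4 - 1*8 = 4 - 8 = -4)
E(W) = 6*W**2 (E(W) = (W + 2*W)*(2*W) = (3*W)*(2*W) = 6*W**2)
H(-170) + E(1/(5 - 3*U)) = -170 + 6*(1/(5 - 3*(-4)))**2 = -170 + 6*(1/(5 + 12))**2 = -170 + 6*(1/17)**2 = -170 + 6*(1/289) = -170 + 6/289 = -49124/289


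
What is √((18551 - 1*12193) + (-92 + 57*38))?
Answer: 4*√527 ≈ 91.826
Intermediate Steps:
√((18551 - 1*12193) + (-92 + 57*38)) = √((18551 - 12193) + (-92 + 2166)) = √(6358 + 2074) = √8432 = 4*√527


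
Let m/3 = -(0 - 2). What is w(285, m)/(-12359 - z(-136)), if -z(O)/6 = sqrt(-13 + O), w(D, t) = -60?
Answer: 148308/30550049 + 72*I*sqrt(149)/30550049 ≈ 0.0048546 + 2.8768e-5*I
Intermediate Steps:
m = 6 (m = 3*(-(0 - 2)) = 3*(-1*(-2)) = 3*2 = 6)
z(O) = -6*sqrt(-13 + O)
w(285, m)/(-12359 - z(-136)) = -60/(-12359 - (-6)*sqrt(-13 - 136)) = -60/(-12359 - (-6)*sqrt(-149)) = -60/(-12359 - (-6)*I*sqrt(149)) = -60/(-12359 + 6*I*sqrt(149))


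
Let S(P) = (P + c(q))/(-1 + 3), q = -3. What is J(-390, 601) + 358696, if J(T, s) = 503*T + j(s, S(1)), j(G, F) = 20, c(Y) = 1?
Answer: 162546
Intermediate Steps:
S(P) = 1/2 + P/2 (S(P) = (P + 1)/(-1 + 3) = (1 + P)/2 = (1 + P)*(1/2) = 1/2 + P/2)
J(T, s) = 20 + 503*T (J(T, s) = 503*T + 20 = 20 + 503*T)
J(-390, 601) + 358696 = (20 + 503*(-390)) + 358696 = (20 - 196170) + 358696 = -196150 + 358696 = 162546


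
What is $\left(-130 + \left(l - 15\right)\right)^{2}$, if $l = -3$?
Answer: $21904$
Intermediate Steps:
$\left(-130 + \left(l - 15\right)\right)^{2} = \left(-130 - 18\right)^{2} = \left(-148\right)^{2} = 21904$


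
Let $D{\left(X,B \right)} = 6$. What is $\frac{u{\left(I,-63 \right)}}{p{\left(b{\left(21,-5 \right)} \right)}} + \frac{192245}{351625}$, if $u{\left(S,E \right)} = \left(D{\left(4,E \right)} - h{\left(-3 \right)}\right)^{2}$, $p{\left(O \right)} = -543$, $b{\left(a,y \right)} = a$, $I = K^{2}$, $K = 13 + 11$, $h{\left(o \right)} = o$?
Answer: $\frac{5060494}{12728825} \approx 0.39756$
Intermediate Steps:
$K = 24$
$I = 576$ ($I = 24^{2} = 576$)
$u{\left(S,E \right)} = 81$ ($u{\left(S,E \right)} = \left(6 - -3\right)^{2} = \left(6 + 3\right)^{2} = 9^{2} = 81$)
$\frac{u{\left(I,-63 \right)}}{p{\left(b{\left(21,-5 \right)} \right)}} + \frac{192245}{351625} = \frac{81}{-543} + \frac{192245}{351625} = 81 \left(- \frac{1}{543}\right) + 192245 \cdot \frac{1}{351625} = - \frac{27}{181} + \frac{38449}{70325} = \frac{5060494}{12728825}$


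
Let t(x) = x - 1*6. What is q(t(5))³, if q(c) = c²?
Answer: 1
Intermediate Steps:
t(x) = -6 + x (t(x) = x - 6 = -6 + x)
q(t(5))³ = ((-6 + 5)²)³ = ((-1)²)³ = 1³ = 1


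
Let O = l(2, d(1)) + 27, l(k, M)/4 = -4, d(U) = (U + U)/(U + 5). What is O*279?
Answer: 3069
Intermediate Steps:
d(U) = 2*U/(5 + U) (d(U) = (2*U)/(5 + U) = 2*U/(5 + U))
l(k, M) = -16 (l(k, M) = 4*(-4) = -16)
O = 11 (O = -16 + 27 = 11)
O*279 = 11*279 = 3069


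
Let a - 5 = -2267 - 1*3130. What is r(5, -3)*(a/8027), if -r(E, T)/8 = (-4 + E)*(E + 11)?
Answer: 690176/8027 ≈ 85.982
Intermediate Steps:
r(E, T) = -8*(-4 + E)*(11 + E) (r(E, T) = -8*(-4 + E)*(E + 11) = -8*(-4 + E)*(11 + E))
a = -5392 (a = 5 + (-2267 - 1*3130) = 5 + (-2267 - 3130) = 5 - 5397 = -5392)
r(5, -3)*(a/8027) = (352 - 56*5 - 8*5²)*(-5392/8027) = (352 - 280 - 8*25)*(-5392*1/8027) = (352 - 280 - 200)*(-5392/8027) = -128*(-5392/8027) = 690176/8027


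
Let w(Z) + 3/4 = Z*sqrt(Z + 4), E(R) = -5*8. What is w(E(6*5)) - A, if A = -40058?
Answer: 160229/4 - 240*I ≈ 40057.0 - 240.0*I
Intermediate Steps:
E(R) = -40
w(Z) = -3/4 + Z*sqrt(4 + Z) (w(Z) = -3/4 + Z*sqrt(Z + 4) = -3/4 + Z*sqrt(4 + Z))
w(E(6*5)) - A = (-3/4 - 40*sqrt(4 - 40)) - 1*(-40058) = (-3/4 - 240*I) + 40058 = 160229/4 - 240*I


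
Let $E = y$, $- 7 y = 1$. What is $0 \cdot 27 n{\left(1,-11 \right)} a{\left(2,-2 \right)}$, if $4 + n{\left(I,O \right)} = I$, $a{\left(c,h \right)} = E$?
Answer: $0$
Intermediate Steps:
$y = - \frac{1}{7}$ ($y = \left(- \frac{1}{7}\right) 1 = - \frac{1}{7} \approx -0.14286$)
$E = - \frac{1}{7} \approx -0.14286$
$a{\left(c,h \right)} = - \frac{1}{7}$
$n{\left(I,O \right)} = -4 + I$
$0 \cdot 27 n{\left(1,-11 \right)} a{\left(2,-2 \right)} = 0 \cdot 27 \left(-4 + 1\right) \left(- \frac{1}{7}\right) = 0 \left(-3\right) \left(- \frac{1}{7}\right) = 0 \left(- \frac{1}{7}\right) = 0$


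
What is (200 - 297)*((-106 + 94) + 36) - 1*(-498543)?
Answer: 496215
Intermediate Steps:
(200 - 297)*((-106 + 94) + 36) - 1*(-498543) = -97*(-12 + 36) + 498543 = -97*24 + 498543 = -2328 + 498543 = 496215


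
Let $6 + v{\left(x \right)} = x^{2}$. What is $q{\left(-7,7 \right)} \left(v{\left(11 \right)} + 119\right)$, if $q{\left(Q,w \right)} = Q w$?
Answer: $-11466$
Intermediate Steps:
$v{\left(x \right)} = -6 + x^{2}$
$q{\left(-7,7 \right)} \left(v{\left(11 \right)} + 119\right) = \left(-7\right) 7 \left(\left(-6 + 11^{2}\right) + 119\right) = - 49 \left(\left(-6 + 121\right) + 119\right) = - 49 \left(115 + 119\right) = \left(-49\right) 234 = -11466$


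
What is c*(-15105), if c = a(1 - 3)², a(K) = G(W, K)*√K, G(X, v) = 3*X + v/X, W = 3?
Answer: 6293750/3 ≈ 2.0979e+6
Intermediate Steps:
G(X, v) = 3*X + v/X
a(K) = √K*(9 + K/3) (a(K) = (3*3 + K/3)*√K = (9 + K*(⅓))*√K = (9 + K/3)*√K = √K*(9 + K/3))
c = -1250/9 (c = (√(1 - 3)*(27 + (1 - 3))/3)² = (√(-2)*(27 - 2)/3)² = ((⅓)*(I*√2)*25)² = (25*I*√2/3)² = -1250/9 ≈ -138.89)
c*(-15105) = -1250/9*(-15105) = 6293750/3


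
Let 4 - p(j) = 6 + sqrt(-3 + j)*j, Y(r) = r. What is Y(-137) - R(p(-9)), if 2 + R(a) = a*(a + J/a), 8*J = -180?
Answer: 1711/2 + 72*I*sqrt(3) ≈ 855.5 + 124.71*I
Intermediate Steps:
J = -45/2 (J = (1/8)*(-180) = -45/2 ≈ -22.500)
p(j) = -2 - j*sqrt(-3 + j) (p(j) = 4 - (6 + sqrt(-3 + j)*j) = 4 - (6 + j*sqrt(-3 + j)) = 4 + (-6 - j*sqrt(-3 + j)) = -2 - j*sqrt(-3 + j))
R(a) = -2 + a*(a - 45/(2*a))
Y(-137) - R(p(-9)) = -137 - (-49/2 + (-2 - 1*(-9)*sqrt(-3 - 9))**2) = -137 - (-49/2 + (-2 - 1*(-9)*sqrt(-12))**2) = -137 - (-49/2 + (-2 - 1*(-9)*2*I*sqrt(3))**2) = -137 - (-49/2 + (-2 + 18*I*sqrt(3))**2) = -137 + (49/2 - (-2 + 18*I*sqrt(3))**2) = -225/2 - (-2 + 18*I*sqrt(3))**2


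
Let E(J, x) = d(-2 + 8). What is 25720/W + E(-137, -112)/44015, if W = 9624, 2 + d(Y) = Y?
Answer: 141513037/52950045 ≈ 2.6726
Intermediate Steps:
d(Y) = -2 + Y
E(J, x) = 4 (E(J, x) = -2 + (-2 + 8) = -2 + 6 = 4)
25720/W + E(-137, -112)/44015 = 25720/9624 + 4/44015 = 25720*(1/9624) + 4*(1/44015) = 3215/1203 + 4/44015 = 141513037/52950045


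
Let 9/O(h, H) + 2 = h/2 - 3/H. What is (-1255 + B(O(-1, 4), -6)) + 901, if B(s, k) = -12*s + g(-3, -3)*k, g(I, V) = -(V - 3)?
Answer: -4638/13 ≈ -356.77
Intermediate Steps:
g(I, V) = 3 - V (g(I, V) = -(-3 + V) = 3 - V)
O(h, H) = 9/(-2 + h/2 - 3/H) (O(h, H) = 9/(-2 + (h/2 - 3/H)) = 9/(-2 + h/2 - 3/H))
B(s, k) = -12*s + 6*k (B(s, k) = -12*s + (3 - 1*(-3))*k = -12*s + (3 + 3)*k = -12*s + 6*k)
(-1255 + B(O(-1, 4), -6)) + 901 = (-1255 + (-216*4/(-6 - 4*4 + 4*(-1)) + 6*(-6))) + 901 = (-1255 + (-216*4/(-6 - 16 - 4) - 36)) + 901 = (-1255 + (-216*4/(-26) - 36)) + 901 = (-1255 + (-216*4*(-1)/26 - 36)) + 901 = (-1255 + (-12*(-36/13) - 36)) + 901 = (-1255 + (432/13 - 36)) + 901 = (-1255 - 36/13) + 901 = -16351/13 + 901 = -4638/13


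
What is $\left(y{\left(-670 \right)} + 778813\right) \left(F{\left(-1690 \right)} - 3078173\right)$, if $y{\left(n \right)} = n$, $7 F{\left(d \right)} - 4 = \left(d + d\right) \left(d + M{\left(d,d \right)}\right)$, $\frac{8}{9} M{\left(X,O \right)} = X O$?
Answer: $- \frac{8463204080147751}{7} \approx -1.209 \cdot 10^{15}$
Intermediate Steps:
$M{\left(X,O \right)} = \frac{9 O X}{8}$ ($M{\left(X,O \right)} = \frac{9 X O}{8} = \frac{9 O X}{8}$)
$F{\left(d \right)} = \frac{4}{7} + \frac{2 d \left(d + \frac{9 d^{2}}{8}\right)}{7}$ ($F{\left(d \right)} = \frac{4}{7} + \frac{\left(d + d\right) \left(d + \frac{9 d d}{8}\right)}{7} = \frac{4}{7} + \frac{2 d \left(d + \frac{9 d^{2}}{8}\right)}{7}$)
$\left(y{\left(-670 \right)} + 778813\right) \left(F{\left(-1690 \right)} - 3078173\right) = \left(-670 + 778813\right) \left(\left(\frac{4}{7} + \frac{2 \left(-1690\right)^{2}}{7} + \frac{9 \left(-1690\right)^{3}}{28}\right) - 3078173\right) = 778143 \left(\left(\frac{4}{7} + \frac{2}{7} \cdot 2856100 + \frac{9}{28} \left(-4826809000\right)\right) - 3078173\right) = 778143 \left(\left(\frac{4}{7} + \frac{5712200}{7} - \frac{10860320250}{7}\right) - 3078173\right) = 778143 \left(- \frac{10854608046}{7} - 3078173\right) = 778143 \left(- \frac{10876155257}{7}\right) = - \frac{8463204080147751}{7}$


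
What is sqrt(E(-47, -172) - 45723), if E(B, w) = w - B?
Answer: 2*I*sqrt(11462) ≈ 214.12*I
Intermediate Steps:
sqrt(E(-47, -172) - 45723) = sqrt((-172 - 1*(-47)) - 45723) = sqrt((-172 + 47) - 45723) = sqrt(-125 - 45723) = sqrt(-45848) = 2*I*sqrt(11462)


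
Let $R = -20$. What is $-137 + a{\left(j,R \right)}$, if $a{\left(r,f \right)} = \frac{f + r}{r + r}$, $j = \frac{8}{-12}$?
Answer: $- \frac{243}{2} \approx -121.5$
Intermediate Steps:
$j = - \frac{2}{3}$ ($j = 8 \left(- \frac{1}{12}\right) = - \frac{2}{3} \approx -0.66667$)
$a{\left(r,f \right)} = \frac{f + r}{2 r}$
$-137 + a{\left(j,R \right)} = -137 + \frac{-20 - \frac{2}{3}}{2 \left(- \frac{2}{3}\right)} = -137 + \frac{1}{2} \left(- \frac{3}{2}\right) \left(- \frac{62}{3}\right) = -137 + \frac{31}{2} = - \frac{243}{2}$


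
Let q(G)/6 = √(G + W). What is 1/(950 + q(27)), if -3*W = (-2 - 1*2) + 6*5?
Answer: 95/90184 - √165/450920 ≈ 0.0010249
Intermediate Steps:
W = -26/3 (W = -((-2 - 1*2) + 6*5)/3 = -((-2 - 2) + 30)/3 = -(-4 + 30)/3 = -⅓*26 = -26/3 ≈ -8.6667)
q(G) = 6*√(-26/3 + G) (q(G) = 6*√(G - 26/3) = 6*√(-26/3 + G))
1/(950 + q(27)) = 1/(950 + 2*√(-78 + 9*27)) = 1/(950 + 2*√(-78 + 243)) = 1/(950 + 2*√165)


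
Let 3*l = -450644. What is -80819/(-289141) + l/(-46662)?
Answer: 70806592669/20237846013 ≈ 3.4987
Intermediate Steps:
l = -450644/3 (l = (⅓)*(-450644) = -450644/3 ≈ -1.5021e+5)
-80819/(-289141) + l/(-46662) = -80819/(-289141) - 450644/3/(-46662) = -80819*(-1/289141) - 450644/3*(-1/46662) = 80819/289141 + 225322/69993 = 70806592669/20237846013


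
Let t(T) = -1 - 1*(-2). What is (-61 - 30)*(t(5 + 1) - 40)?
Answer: 3549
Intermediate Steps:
t(T) = 1 (t(T) = -1 + 2 = 1)
(-61 - 30)*(t(5 + 1) - 40) = (-61 - 30)*(1 - 40) = -91*(-39) = 3549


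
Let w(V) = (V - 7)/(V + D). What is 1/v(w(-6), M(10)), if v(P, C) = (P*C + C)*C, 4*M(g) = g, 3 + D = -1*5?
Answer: 56/675 ≈ 0.082963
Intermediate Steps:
D = -8 (D = -3 - 1*5 = -3 - 5 = -8)
M(g) = g/4
w(V) = (-7 + V)/(-8 + V) (w(V) = (V - 7)/(V - 8) = (-7 + V)/(-8 + V))
v(P, C) = C*(C + C*P) (v(P, C) = (C*P + C)*C = (C + C*P)*C = C*(C + C*P))
1/v(w(-6), M(10)) = 1/(((1/4)*10)**2*(1 + (-7 - 6)/(-8 - 6))) = 1/((5/2)**2*(1 - 13/(-14))) = 1/(25*(1 - 1/14*(-13))/4) = 1/(25*(1 + 13/14)/4) = 1/((25/4)*(27/14)) = 1/(675/56) = 56/675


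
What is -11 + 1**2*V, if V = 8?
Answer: -3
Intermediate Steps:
-11 + 1**2*V = -11 + 1**2*8 = -11 + 1*8 = -11 + 8 = -3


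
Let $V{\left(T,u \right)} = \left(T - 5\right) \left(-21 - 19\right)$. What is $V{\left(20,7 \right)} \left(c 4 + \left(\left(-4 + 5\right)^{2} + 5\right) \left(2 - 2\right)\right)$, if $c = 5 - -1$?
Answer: $-14400$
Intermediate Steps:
$c = 6$ ($c = 5 + 1 = 6$)
$V{\left(T,u \right)} = 200 - 40 T$ ($V{\left(T,u \right)} = \left(-5 + T\right) \left(-40\right) = 200 - 40 T$)
$V{\left(20,7 \right)} \left(c 4 + \left(\left(-4 + 5\right)^{2} + 5\right) \left(2 - 2\right)\right) = \left(200 - 800\right) \left(6 \cdot 4 + \left(\left(-4 + 5\right)^{2} + 5\right) \left(2 - 2\right)\right) = \left(200 - 800\right) \left(24 + \left(1^{2} + 5\right) 0\right) = - 600 \left(24 + \left(1 + 5\right) 0\right) = - 600 \left(24 + 6 \cdot 0\right) = - 600 \left(24 + 0\right) = \left(-600\right) 24 = -14400$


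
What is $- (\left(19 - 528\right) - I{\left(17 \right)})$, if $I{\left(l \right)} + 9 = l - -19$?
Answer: $536$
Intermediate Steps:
$I{\left(l \right)} = 10 + l$ ($I{\left(l \right)} = -9 + \left(l - -19\right) = -9 + \left(l + 19\right) = -9 + \left(19 + l\right) = 10 + l$)
$- (\left(19 - 528\right) - I{\left(17 \right)}) = - (\left(19 - 528\right) - \left(10 + 17\right)) = - (\left(19 - 528\right) - 27) = - (-509 - 27) = \left(-1\right) \left(-536\right) = 536$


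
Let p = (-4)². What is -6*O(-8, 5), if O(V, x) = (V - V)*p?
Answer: 0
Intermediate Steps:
p = 16
O(V, x) = 0 (O(V, x) = (V - V)*16 = 0*16 = 0)
-6*O(-8, 5) = -6*0 = 0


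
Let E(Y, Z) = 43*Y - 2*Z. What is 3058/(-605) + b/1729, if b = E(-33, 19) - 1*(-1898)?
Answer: -65201/13585 ≈ -4.7995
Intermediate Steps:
E(Y, Z) = -2*Z + 43*Y
b = 441 (b = (-2*19 + 43*(-33)) - 1*(-1898) = (-38 - 1419) + 1898 = -1457 + 1898 = 441)
3058/(-605) + b/1729 = 3058/(-605) + 441/1729 = 3058*(-1/605) + 441*(1/1729) = -278/55 + 63/247 = -65201/13585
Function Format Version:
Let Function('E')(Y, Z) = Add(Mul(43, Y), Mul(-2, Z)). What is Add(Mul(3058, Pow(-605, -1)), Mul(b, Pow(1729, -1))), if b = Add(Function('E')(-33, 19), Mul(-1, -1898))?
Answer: Rational(-65201, 13585) ≈ -4.7995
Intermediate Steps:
Function('E')(Y, Z) = Add(Mul(-2, Z), Mul(43, Y))
b = 441 (b = Add(Add(Mul(-2, 19), Mul(43, -33)), Mul(-1, -1898)) = Add(Add(-38, -1419), 1898) = Add(-1457, 1898) = 441)
Add(Mul(3058, Pow(-605, -1)), Mul(b, Pow(1729, -1))) = Add(Mul(3058, Pow(-605, -1)), Mul(441, Pow(1729, -1))) = Add(Mul(3058, Rational(-1, 605)), Mul(441, Rational(1, 1729))) = Add(Rational(-278, 55), Rational(63, 247)) = Rational(-65201, 13585)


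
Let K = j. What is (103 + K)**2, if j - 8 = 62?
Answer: 29929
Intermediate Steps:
j = 70 (j = 8 + 62 = 70)
K = 70
(103 + K)**2 = (103 + 70)**2 = 173**2 = 29929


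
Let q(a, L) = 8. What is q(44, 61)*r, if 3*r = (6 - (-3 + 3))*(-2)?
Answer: -32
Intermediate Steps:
r = -4 (r = ((6 - (-3 + 3))*(-2))/3 = ((6 - 1*0)*(-2))/3 = ((6 + 0)*(-2))/3 = (6*(-2))/3 = (⅓)*(-12) = -4)
q(44, 61)*r = 8*(-4) = -32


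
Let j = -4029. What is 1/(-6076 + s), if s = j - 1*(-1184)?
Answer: -1/8921 ≈ -0.00011210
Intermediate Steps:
s = -2845 (s = -4029 - 1*(-1184) = -4029 + 1184 = -2845)
1/(-6076 + s) = 1/(-6076 - 2845) = 1/(-8921) = -1/8921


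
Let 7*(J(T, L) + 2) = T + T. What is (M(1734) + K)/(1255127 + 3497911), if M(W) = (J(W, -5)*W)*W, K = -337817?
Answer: 10382970505/33271266 ≈ 312.07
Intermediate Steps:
J(T, L) = -2 + 2*T/7 (J(T, L) = -2 + (T + T)/7 = -2 + (2*T)/7 = -2 + 2*T/7)
M(W) = W²*(-2 + 2*W/7) (M(W) = ((-2 + 2*W/7)*W)*W = (W*(-2 + 2*W/7))*W = W²*(-2 + 2*W/7))
(M(1734) + K)/(1255127 + 3497911) = ((2/7)*1734²*(-7 + 1734) - 337817)/(1255127 + 3497911) = ((2/7)*3006756*1727 - 337817)/4753038 = (10385335224/7 - 337817)*(1/4753038) = (10382970505/7)*(1/4753038) = 10382970505/33271266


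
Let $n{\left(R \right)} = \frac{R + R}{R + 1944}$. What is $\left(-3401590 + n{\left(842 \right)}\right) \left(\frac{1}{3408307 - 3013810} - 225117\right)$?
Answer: $\frac{22147841245791723376}{28922859} \approx 7.6576 \cdot 10^{11}$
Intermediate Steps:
$n{\left(R \right)} = \frac{2 R}{1944 + R}$
$\left(-3401590 + n{\left(842 \right)}\right) \left(\frac{1}{3408307 - 3013810} - 225117\right) = \left(-3401590 + 2 \cdot 842 \frac{1}{1944 + 842}\right) \left(\frac{1}{3408307 - 3013810} - 225117\right) = \left(-3401590 + 2 \cdot 842 \cdot \frac{1}{2786}\right) \left(\frac{1}{394497} - 225117\right) = \left(-3401590 + \frac{842}{1393}\right) \left(- \frac{88807981148}{394497}\right) = \left(- \frac{4738414028}{1393}\right) \left(- \frac{88807981148}{394497}\right) = \frac{22147841245791723376}{28922859}$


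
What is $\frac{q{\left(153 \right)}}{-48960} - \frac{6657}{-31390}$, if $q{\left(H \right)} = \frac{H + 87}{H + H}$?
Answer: $\frac{207762589}{979744680} \approx 0.21206$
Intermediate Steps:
$q{\left(H \right)} = \frac{87 + H}{2 H}$
$\frac{q{\left(153 \right)}}{-48960} - \frac{6657}{-31390} = \frac{\frac{1}{2} \cdot \frac{1}{153} \left(87 + 153\right)}{-48960} - \frac{6657}{-31390} = \frac{1}{2} \cdot \frac{1}{153} \cdot 240 \left(- \frac{1}{48960}\right) - - \frac{6657}{31390} = \frac{40}{51} \left(- \frac{1}{48960}\right) + \frac{6657}{31390} = - \frac{1}{62424} + \frac{6657}{31390} = \frac{207762589}{979744680}$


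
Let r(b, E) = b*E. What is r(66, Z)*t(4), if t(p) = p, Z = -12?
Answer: -3168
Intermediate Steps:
r(b, E) = E*b
r(66, Z)*t(4) = -12*66*4 = -792*4 = -3168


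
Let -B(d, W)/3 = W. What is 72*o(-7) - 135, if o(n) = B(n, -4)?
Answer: 729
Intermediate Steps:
B(d, W) = -3*W
o(n) = 12 (o(n) = -3*(-4) = 12)
72*o(-7) - 135 = 72*12 - 135 = 864 - 135 = 729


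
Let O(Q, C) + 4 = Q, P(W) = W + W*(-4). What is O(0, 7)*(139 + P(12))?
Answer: -412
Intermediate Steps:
P(W) = -3*W (P(W) = W - 4*W = -3*W)
O(Q, C) = -4 + Q
O(0, 7)*(139 + P(12)) = (-4 + 0)*(139 - 3*12) = -4*(139 - 36) = -4*103 = -412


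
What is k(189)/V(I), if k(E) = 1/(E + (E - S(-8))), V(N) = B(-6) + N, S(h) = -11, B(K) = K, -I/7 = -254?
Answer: 1/689308 ≈ 1.4507e-6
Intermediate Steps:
I = 1778 (I = -7*(-254) = 1778)
V(N) = -6 + N
k(E) = 1/(11 + 2*E) (k(E) = 1/(E + (E - 1*(-11))) = 1/(E + (E + 11)) = 1/(E + (11 + E)) = 1/(11 + 2*E))
k(189)/V(I) = 1/((11 + 2*189)*(-6 + 1778)) = 1/((11 + 378)*1772) = (1/1772)/389 = (1/389)*(1/1772) = 1/689308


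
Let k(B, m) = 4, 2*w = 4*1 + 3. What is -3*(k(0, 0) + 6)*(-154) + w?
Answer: 9247/2 ≈ 4623.5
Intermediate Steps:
w = 7/2 (w = (4*1 + 3)/2 = (4 + 3)/2 = (1/2)*7 = 7/2 ≈ 3.5000)
-3*(k(0, 0) + 6)*(-154) + w = -3*(4 + 6)*(-154) + 7/2 = -3*10*(-154) + 7/2 = -30*(-154) + 7/2 = 4620 + 7/2 = 9247/2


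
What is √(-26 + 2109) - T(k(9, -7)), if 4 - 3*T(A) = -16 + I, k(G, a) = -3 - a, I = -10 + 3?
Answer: -9 + √2083 ≈ 36.640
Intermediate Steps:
I = -7
T(A) = 9 (T(A) = 4/3 - (-16 - 7)/3 = 4/3 - ⅓*(-23) = 4/3 + 23/3 = 9)
√(-26 + 2109) - T(k(9, -7)) = √(-26 + 2109) - 1*9 = √2083 - 9 = -9 + √2083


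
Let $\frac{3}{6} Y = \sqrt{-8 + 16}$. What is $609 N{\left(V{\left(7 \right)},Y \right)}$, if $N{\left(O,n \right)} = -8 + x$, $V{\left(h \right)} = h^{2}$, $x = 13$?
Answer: $3045$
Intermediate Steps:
$Y = 4 \sqrt{2}$ ($Y = 2 \sqrt{-8 + 16} = 2 \sqrt{8} = 2 \cdot 2 \sqrt{2} = 4 \sqrt{2} \approx 5.6569$)
$N{\left(O,n \right)} = 5$ ($N{\left(O,n \right)} = -8 + 13 = 5$)
$609 N{\left(V{\left(7 \right)},Y \right)} = 609 \cdot 5 = 3045$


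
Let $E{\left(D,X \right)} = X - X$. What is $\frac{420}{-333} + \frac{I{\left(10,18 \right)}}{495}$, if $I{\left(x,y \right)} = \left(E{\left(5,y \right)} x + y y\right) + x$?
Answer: $- \frac{10742}{18315} \approx -0.58651$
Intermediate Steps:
$E{\left(D,X \right)} = 0$
$I{\left(x,y \right)} = x + y^{2}$ ($I{\left(x,y \right)} = \left(0 x + y y\right) + x = \left(0 + y^{2}\right) + x = y^{2} + x = x + y^{2}$)
$\frac{420}{-333} + \frac{I{\left(10,18 \right)}}{495} = \frac{420}{-333} + \frac{10 + 18^{2}}{495} = 420 \left(- \frac{1}{333}\right) + \left(10 + 324\right) \frac{1}{495} = - \frac{140}{111} + 334 \cdot \frac{1}{495} = - \frac{140}{111} + \frac{334}{495} = - \frac{10742}{18315}$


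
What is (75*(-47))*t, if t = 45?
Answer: -158625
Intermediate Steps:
(75*(-47))*t = (75*(-47))*45 = -3525*45 = -158625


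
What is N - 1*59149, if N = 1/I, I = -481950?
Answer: -28506860551/481950 ≈ -59149.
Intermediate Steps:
N = -1/481950 (N = 1/(-481950) = -1/481950 ≈ -2.0749e-6)
N - 1*59149 = -1/481950 - 1*59149 = -1/481950 - 59149 = -28506860551/481950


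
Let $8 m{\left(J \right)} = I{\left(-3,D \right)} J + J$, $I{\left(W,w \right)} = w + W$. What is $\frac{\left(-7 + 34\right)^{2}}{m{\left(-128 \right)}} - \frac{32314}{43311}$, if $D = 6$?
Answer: $- \frac{33641815}{2771904} \approx -12.137$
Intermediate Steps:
$I{\left(W,w \right)} = W + w$
$m{\left(J \right)} = \frac{J}{2}$ ($m{\left(J \right)} = \frac{\left(-3 + 6\right) J + J}{8} = \frac{3 J + J}{8} = \frac{4 J}{8} = \frac{J}{2}$)
$\frac{\left(-7 + 34\right)^{2}}{m{\left(-128 \right)}} - \frac{32314}{43311} = \frac{\left(-7 + 34\right)^{2}}{\frac{1}{2} \left(-128\right)} - \frac{32314}{43311} = \frac{27^{2}}{-64} - \frac{32314}{43311} = 729 \left(- \frac{1}{64}\right) - \frac{32314}{43311} = - \frac{729}{64} - \frac{32314}{43311} = - \frac{33641815}{2771904}$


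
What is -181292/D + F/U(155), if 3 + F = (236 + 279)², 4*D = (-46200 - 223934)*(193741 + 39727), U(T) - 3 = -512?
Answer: -2090865812086944/4012678894801 ≈ -521.06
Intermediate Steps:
U(T) = -509 (U(T) = 3 - 512 = -509)
D = -15766911178 (D = ((-46200 - 223934)*(193741 + 39727))/4 = (-270134*233468)/4 = (¼)*(-63067644712) = -15766911178)
F = 265222 (F = -3 + (236 + 279)² = -3 + 515² = -3 + 265225 = 265222)
-181292/D + F/U(155) = -181292/(-15766911178) + 265222/(-509) = -181292*(-1/15766911178) + 265222*(-1/509) = 90646/7883455589 - 265222/509 = -2090865812086944/4012678894801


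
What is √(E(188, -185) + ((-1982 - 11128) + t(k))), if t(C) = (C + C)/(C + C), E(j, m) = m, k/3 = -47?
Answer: 17*I*√46 ≈ 115.3*I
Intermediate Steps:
k = -141 (k = 3*(-47) = -141)
t(C) = 1 (t(C) = (2*C)/((2*C)) = (2*C)*(1/(2*C)) = 1)
√(E(188, -185) + ((-1982 - 11128) + t(k))) = √(-185 + ((-1982 - 11128) + 1)) = √(-185 + (-13110 + 1)) = √(-185 - 13109) = √(-13294) = 17*I*√46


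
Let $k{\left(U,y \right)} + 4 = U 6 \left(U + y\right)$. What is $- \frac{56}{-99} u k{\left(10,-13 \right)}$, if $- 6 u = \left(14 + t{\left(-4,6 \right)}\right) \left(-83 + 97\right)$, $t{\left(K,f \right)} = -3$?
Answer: $\frac{72128}{27} \approx 2671.4$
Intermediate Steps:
$k{\left(U,y \right)} = -4 + 6 U \left(U + y\right)$ ($k{\left(U,y \right)} = -4 + U 6 \left(U + y\right) = -4 + 6 U \left(U + y\right)$)
$u = - \frac{77}{3}$ ($u = - \frac{\left(14 - 3\right) \left(-83 + 97\right)}{6} = - \frac{11 \cdot 14}{6} = \left(- \frac{1}{6}\right) 154 = - \frac{77}{3} \approx -25.667$)
$- \frac{56}{-99} u k{\left(10,-13 \right)} = - \frac{56}{-99} \left(- \frac{77}{3}\right) \left(-4 + 6 \cdot 10^{2} + 6 \cdot 10 \left(-13\right)\right) = \left(-56\right) \left(- \frac{1}{99}\right) \left(- \frac{77}{3}\right) \left(-4 + 6 \cdot 100 - 780\right) = \frac{56}{99} \left(- \frac{77}{3}\right) \left(-4 + 600 - 780\right) = \left(- \frac{392}{27}\right) \left(-184\right) = \frac{72128}{27}$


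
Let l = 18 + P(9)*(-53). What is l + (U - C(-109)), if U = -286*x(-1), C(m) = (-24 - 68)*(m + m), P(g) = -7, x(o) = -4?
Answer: -18523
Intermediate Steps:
C(m) = -184*m
U = 1144 (U = -286*(-4) = 1144)
l = 389 (l = 18 - 7*(-53) = 18 + 371 = 389)
l + (U - C(-109)) = 389 + (1144 - (-184)*(-109)) = 389 + (1144 - 1*20056) = 389 + (1144 - 20056) = 389 - 18912 = -18523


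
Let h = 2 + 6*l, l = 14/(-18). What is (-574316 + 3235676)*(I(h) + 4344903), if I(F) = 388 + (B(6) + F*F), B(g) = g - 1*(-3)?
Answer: 34693279599680/3 ≈ 1.1564e+13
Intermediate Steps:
B(g) = 3 + g (B(g) = g + 3 = 3 + g)
l = -7/9 (l = 14*(-1/18) = -7/9 ≈ -0.77778)
h = -8/3 (h = 2 + 6*(-7/9) = 2 - 14/3 = -8/3 ≈ -2.6667)
I(F) = 397 + F**2 (I(F) = 388 + ((3 + 6) + F*F) = 388 + (9 + F**2) = 397 + F**2)
(-574316 + 3235676)*(I(h) + 4344903) = (-574316 + 3235676)*((397 + (-8/3)**2) + 4344903) = 2661360*((397 + 64/9) + 4344903) = 2661360*(3637/9 + 4344903) = 2661360*(39107764/9) = 34693279599680/3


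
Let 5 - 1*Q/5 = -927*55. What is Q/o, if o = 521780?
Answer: 25495/52178 ≈ 0.48862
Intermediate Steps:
Q = 254950 (Q = 25 - (-4635)*55 = 25 - 5*(-50985) = 25 + 254925 = 254950)
Q/o = 254950/521780 = 254950*(1/521780) = 25495/52178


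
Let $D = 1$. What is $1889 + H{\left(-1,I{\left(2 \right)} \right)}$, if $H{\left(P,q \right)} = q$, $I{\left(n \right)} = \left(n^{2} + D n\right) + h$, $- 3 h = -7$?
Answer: $\frac{5692}{3} \approx 1897.3$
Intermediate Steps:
$h = \frac{7}{3}$ ($h = \left(- \frac{1}{3}\right) \left(-7\right) = \frac{7}{3} \approx 2.3333$)
$I{\left(n \right)} = \frac{7}{3} + n + n^{2}$ ($I{\left(n \right)} = \left(n^{2} + 1 n\right) + \frac{7}{3} = \left(n^{2} + n\right) + \frac{7}{3} = \left(n + n^{2}\right) + \frac{7}{3} = \frac{7}{3} + n + n^{2}$)
$1889 + H{\left(-1,I{\left(2 \right)} \right)} = 1889 + \left(\frac{7}{3} + 2 + 2^{2}\right) = 1889 + \left(\frac{7}{3} + 2 + 4\right) = 1889 + \frac{25}{3} = \frac{5692}{3}$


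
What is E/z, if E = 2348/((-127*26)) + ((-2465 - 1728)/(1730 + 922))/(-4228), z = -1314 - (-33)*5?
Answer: 144579511/233740628784 ≈ 0.00061855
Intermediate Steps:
z = -1149 (z = -1314 - 1*(-165) = -1314 + 165 = -1149)
E = -144579511/203429616 (E = 2348/(-3302) - 4193/2652*(-1/4228) = 2348*(-1/3302) - 4193*1/2652*(-1/4228) = -1174/1651 - 4193/2652*(-1/4228) = -1174/1651 + 599/1601808 = -144579511/203429616 ≈ -0.71071)
E/z = -144579511/203429616/(-1149) = -144579511/203429616*(-1/1149) = 144579511/233740628784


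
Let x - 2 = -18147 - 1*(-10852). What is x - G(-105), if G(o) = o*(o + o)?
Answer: -29343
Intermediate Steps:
x = -7293 (x = 2 + (-18147 - 1*(-10852)) = 2 + (-18147 + 10852) = 2 - 7295 = -7293)
G(o) = 2*o² (G(o) = o*(2*o) = 2*o²)
x - G(-105) = -7293 - 2*(-105)² = -7293 - 2*11025 = -7293 - 1*22050 = -7293 - 22050 = -29343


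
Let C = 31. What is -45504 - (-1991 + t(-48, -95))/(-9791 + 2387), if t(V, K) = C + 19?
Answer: -112304519/2468 ≈ -45504.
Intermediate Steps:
t(V, K) = 50 (t(V, K) = 31 + 19 = 50)
-45504 - (-1991 + t(-48, -95))/(-9791 + 2387) = -45504 - (-1991 + 50)/(-9791 + 2387) = -45504 - (-1941)/(-7404) = -45504 - (-1941)*(-1)/7404 = -45504 - 1*647/2468 = -45504 - 647/2468 = -112304519/2468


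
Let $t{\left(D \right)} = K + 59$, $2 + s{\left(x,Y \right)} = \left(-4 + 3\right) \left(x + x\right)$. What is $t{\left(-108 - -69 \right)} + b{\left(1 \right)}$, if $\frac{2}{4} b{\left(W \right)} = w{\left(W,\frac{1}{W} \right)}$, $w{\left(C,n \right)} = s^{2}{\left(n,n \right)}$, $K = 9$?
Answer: $100$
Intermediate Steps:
$s{\left(x,Y \right)} = -2 - 2 x$ ($s{\left(x,Y \right)} = -2 + \left(-4 + 3\right) \left(x + x\right) = -2 - 2 x$)
$t{\left(D \right)} = 68$ ($t{\left(D \right)} = 9 + 59 = 68$)
$w{\left(C,n \right)} = \left(-2 - 2 n\right)^{2}$
$b{\left(W \right)} = 8 \left(1 + \frac{1}{W}\right)^{2}$ ($b{\left(W \right)} = 2 \cdot 4 \left(1 + \frac{1}{W}\right)^{2} = 8 \left(1 + \frac{1}{W}\right)^{2}$)
$t{\left(-108 - -69 \right)} + b{\left(1 \right)} = 68 + 8 \cdot 1^{-2} \left(1 + 1\right)^{2} = 68 + 8 \cdot 1 \cdot 2^{2} = 68 + 8 \cdot 1 \cdot 4 = 68 + 32 = 100$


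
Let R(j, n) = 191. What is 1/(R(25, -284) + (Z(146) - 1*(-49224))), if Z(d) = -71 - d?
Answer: 1/49198 ≈ 2.0326e-5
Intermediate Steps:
1/(R(25, -284) + (Z(146) - 1*(-49224))) = 1/(191 + ((-71 - 1*146) - 1*(-49224))) = 1/(191 + ((-71 - 146) + 49224)) = 1/(191 + (-217 + 49224)) = 1/(191 + 49007) = 1/49198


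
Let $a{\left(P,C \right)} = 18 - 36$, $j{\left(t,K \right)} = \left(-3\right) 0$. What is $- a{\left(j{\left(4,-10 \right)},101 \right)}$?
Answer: $18$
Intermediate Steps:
$j{\left(t,K \right)} = 0$
$a{\left(P,C \right)} = -18$
$- a{\left(j{\left(4,-10 \right)},101 \right)} = \left(-1\right) \left(-18\right) = 18$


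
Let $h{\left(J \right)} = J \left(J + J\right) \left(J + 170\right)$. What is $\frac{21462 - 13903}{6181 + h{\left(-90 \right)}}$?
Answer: $\frac{7559}{1302181} \approx 0.0058049$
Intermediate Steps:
$h{\left(J \right)} = 2 J^{2} \left(170 + J\right)$ ($h{\left(J \right)} = J 2 J \left(170 + J\right) = 2 J^{2} \left(170 + J\right)$)
$\frac{21462 - 13903}{6181 + h{\left(-90 \right)}} = \frac{21462 - 13903}{6181 + 2 \left(-90\right)^{2} \left(170 - 90\right)} = \frac{7559}{6181 + 2 \cdot 8100 \cdot 80} = \frac{7559}{6181 + 1296000} = \frac{7559}{1302181}$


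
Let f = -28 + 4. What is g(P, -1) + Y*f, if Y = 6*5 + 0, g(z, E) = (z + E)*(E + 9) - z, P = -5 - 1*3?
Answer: -784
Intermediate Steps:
P = -8 (P = -5 - 3 = -8)
g(z, E) = -z + (9 + E)*(E + z) (g(z, E) = (E + z)*(9 + E) - z = (9 + E)*(E + z) - z = -z + (9 + E)*(E + z))
f = -24
Y = 30 (Y = 30 + 0 = 30)
g(P, -1) + Y*f = ((-1)² + 8*(-8) + 9*(-1) - 1*(-8)) + 30*(-24) = (1 - 64 - 9 + 8) - 720 = -64 - 720 = -784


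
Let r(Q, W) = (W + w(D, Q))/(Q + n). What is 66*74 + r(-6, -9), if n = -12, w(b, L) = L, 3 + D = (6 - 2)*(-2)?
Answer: 29309/6 ≈ 4884.8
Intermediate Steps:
D = -11 (D = -3 + (6 - 2)*(-2) = -3 + 4*(-2) = -3 - 8 = -11)
r(Q, W) = (Q + W)/(-12 + Q) (r(Q, W) = (W + Q)/(Q - 12) = (Q + W)/(-12 + Q))
66*74 + r(-6, -9) = 66*74 + (-6 - 9)/(-12 - 6) = 4884 - 15/(-18) = 4884 - 1/18*(-15) = 4884 + 5/6 = 29309/6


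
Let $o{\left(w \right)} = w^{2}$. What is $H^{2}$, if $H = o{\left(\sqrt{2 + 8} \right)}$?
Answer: $100$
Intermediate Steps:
$H = 10$ ($H = \left(\sqrt{2 + 8}\right)^{2} = \left(\sqrt{10}\right)^{2} = 10$)
$H^{2} = 10^{2} = 100$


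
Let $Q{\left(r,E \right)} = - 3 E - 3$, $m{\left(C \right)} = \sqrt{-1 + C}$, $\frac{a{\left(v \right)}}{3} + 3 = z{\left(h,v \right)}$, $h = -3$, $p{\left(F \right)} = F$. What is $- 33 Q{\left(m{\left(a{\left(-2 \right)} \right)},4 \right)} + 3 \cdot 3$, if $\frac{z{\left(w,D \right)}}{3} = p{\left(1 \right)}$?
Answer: $504$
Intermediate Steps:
$z{\left(w,D \right)} = 3$ ($z{\left(w,D \right)} = 3 \cdot 1 = 3$)
$a{\left(v \right)} = 0$ ($a{\left(v \right)} = -9 + 3 \cdot 3 = -9 + 9 = 0$)
$Q{\left(r,E \right)} = -3 - 3 E$
$- 33 Q{\left(m{\left(a{\left(-2 \right)} \right)},4 \right)} + 3 \cdot 3 = - 33 \left(-3 - 12\right) + 3 \cdot 3 = - 33 \left(-3 - 12\right) + 9 = \left(-33\right) \left(-15\right) + 9 = 495 + 9 = 504$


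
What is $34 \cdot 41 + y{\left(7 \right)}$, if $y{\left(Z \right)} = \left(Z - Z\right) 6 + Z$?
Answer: $1401$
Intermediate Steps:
$y{\left(Z \right)} = Z$ ($y{\left(Z \right)} = 0 \cdot 6 + Z = 0 + Z = Z$)
$34 \cdot 41 + y{\left(7 \right)} = 34 \cdot 41 + 7 = 1394 + 7 = 1401$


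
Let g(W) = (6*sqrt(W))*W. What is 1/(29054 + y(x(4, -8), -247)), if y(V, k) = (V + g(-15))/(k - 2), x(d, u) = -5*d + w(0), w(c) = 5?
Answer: 22239269/646141062741 - 830*I*sqrt(15)/1938423188223 ≈ 3.4419e-5 - 1.6583e-9*I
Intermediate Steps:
x(d, u) = 5 - 5*d (x(d, u) = -5*d + 5 = 5 - 5*d)
g(W) = 6*W**(3/2)
y(V, k) = (V - 90*I*sqrt(15))/(-2 + k) (y(V, k) = (V + 6*(-15)**(3/2))/(k - 2) = (V + 6*(-15*I*sqrt(15)))/(-2 + k) = (V - 90*I*sqrt(15))/(-2 + k))
1/(29054 + y(x(4, -8), -247)) = 1/(29054 + ((5 - 5*4) - 90*I*sqrt(15))/(-2 - 247)) = 1/(29054 + ((5 - 20) - 90*I*sqrt(15))/(-249)) = 1/(29054 - (-15 - 90*I*sqrt(15))/249) = 1/(29054 + (5/83 + 30*I*sqrt(15)/83)) = 1/(2411487/83 + 30*I*sqrt(15)/83)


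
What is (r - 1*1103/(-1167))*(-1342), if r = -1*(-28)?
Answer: -45331418/1167 ≈ -38844.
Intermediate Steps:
r = 28
(r - 1*1103/(-1167))*(-1342) = (28 - 1*1103/(-1167))*(-1342) = (28 - 1103*(-1/1167))*(-1342) = (28 + 1103/1167)*(-1342) = (33779/1167)*(-1342) = -45331418/1167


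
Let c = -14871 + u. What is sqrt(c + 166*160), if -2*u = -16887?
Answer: sqrt(80530)/2 ≈ 141.89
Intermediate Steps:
u = 16887/2 (u = -1/2*(-16887) = 16887/2 ≈ 8443.5)
c = -12855/2 (c = -14871 + 16887/2 = -12855/2 ≈ -6427.5)
sqrt(c + 166*160) = sqrt(-12855/2 + 166*160) = sqrt(-12855/2 + 26560) = sqrt(40265/2) = sqrt(80530)/2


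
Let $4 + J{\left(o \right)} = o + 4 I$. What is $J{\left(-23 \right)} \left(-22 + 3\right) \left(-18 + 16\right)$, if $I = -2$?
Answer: $-1330$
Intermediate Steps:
$J{\left(o \right)} = -12 + o$ ($J{\left(o \right)} = -4 + \left(o + 4 \left(-2\right)\right) = -4 + \left(o - 8\right) = -4 + \left(-8 + o\right) = -12 + o$)
$J{\left(-23 \right)} \left(-22 + 3\right) \left(-18 + 16\right) = \left(-12 - 23\right) \left(-22 + 3\right) \left(-18 + 16\right) = - 35 \left(\left(-19\right) \left(-2\right)\right) = \left(-35\right) 38 = -1330$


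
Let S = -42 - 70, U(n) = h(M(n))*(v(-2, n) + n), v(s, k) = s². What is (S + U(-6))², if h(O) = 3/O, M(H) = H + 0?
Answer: 12321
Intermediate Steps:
M(H) = H
U(n) = 3*(4 + n)/n (U(n) = (3/n)*((-2)² + n) = (3/n)*(4 + n) = 3*(4 + n)/n)
S = -112
(S + U(-6))² = (-112 + (3 + 12/(-6)))² = (-112 + (3 + 12*(-⅙)))² = (-112 + (3 - 2))² = (-112 + 1)² = (-111)² = 12321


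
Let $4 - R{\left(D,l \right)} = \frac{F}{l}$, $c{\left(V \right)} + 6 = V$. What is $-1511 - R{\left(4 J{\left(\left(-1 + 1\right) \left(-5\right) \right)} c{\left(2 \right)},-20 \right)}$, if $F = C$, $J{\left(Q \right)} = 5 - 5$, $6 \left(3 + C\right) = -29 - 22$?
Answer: $- \frac{60577}{40} \approx -1514.4$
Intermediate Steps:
$c{\left(V \right)} = -6 + V$
$C = - \frac{23}{2}$ ($C = -3 + \frac{-29 - 22}{6} = -3 + \frac{1}{6} \left(-51\right) = -3 - \frac{17}{2} = - \frac{23}{2} \approx -11.5$)
$J{\left(Q \right)} = 0$
$F = - \frac{23}{2} \approx -11.5$
$R{\left(D,l \right)} = 4 + \frac{23}{2 l}$ ($R{\left(D,l \right)} = 4 - - \frac{23}{2 l} = 4 + \frac{23}{2 l}$)
$-1511 - R{\left(4 J{\left(\left(-1 + 1\right) \left(-5\right) \right)} c{\left(2 \right)},-20 \right)} = -1511 - \left(4 + \frac{23}{2 \left(-20\right)}\right) = -1511 - \left(4 + \frac{23}{2} \left(- \frac{1}{20}\right)\right) = -1511 - \left(4 - \frac{23}{40}\right) = -1511 - \frac{137}{40} = - \frac{60577}{40}$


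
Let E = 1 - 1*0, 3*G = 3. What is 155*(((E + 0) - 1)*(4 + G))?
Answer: 0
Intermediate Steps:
G = 1 (G = (⅓)*3 = 1)
E = 1 (E = 1 + 0 = 1)
155*(((E + 0) - 1)*(4 + G)) = 155*(((1 + 0) - 1)*(4 + 1)) = 155*((1 - 1)*5) = 155*(0*5) = 155*0 = 0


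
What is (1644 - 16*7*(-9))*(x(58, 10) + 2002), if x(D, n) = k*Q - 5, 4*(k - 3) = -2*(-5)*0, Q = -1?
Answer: 5288088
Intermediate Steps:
k = 3 (k = 3 + (-2*(-5)*0)/4 = 3 + (10*0)/4 = 3 + (1/4)*0 = 3 + 0 = 3)
x(D, n) = -8 (x(D, n) = 3*(-1) - 5 = -3 - 5 = -8)
(1644 - 16*7*(-9))*(x(58, 10) + 2002) = (1644 - 16*7*(-9))*(-8 + 2002) = (1644 - 112*(-9))*1994 = (1644 + 1008)*1994 = 2652*1994 = 5288088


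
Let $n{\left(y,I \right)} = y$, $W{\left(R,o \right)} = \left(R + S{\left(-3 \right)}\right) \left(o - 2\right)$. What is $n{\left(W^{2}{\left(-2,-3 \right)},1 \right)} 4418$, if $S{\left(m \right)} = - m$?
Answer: $110450$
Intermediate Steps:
$W{\left(R,o \right)} = \left(-2 + o\right) \left(3 + R\right)$ ($W{\left(R,o \right)} = \left(R - -3\right) \left(o - 2\right) = \left(R + 3\right) \left(-2 + o\right) = \left(3 + R\right) \left(-2 + o\right) = \left(-2 + o\right) \left(3 + R\right)$)
$n{\left(W^{2}{\left(-2,-3 \right)},1 \right)} 4418 = \left(-6 - -4 + 3 \left(-3\right) - -6\right)^{2} \cdot 4418 = \left(-6 + 4 - 9 + 6\right)^{2} \cdot 4418 = \left(-5\right)^{2} \cdot 4418 = 25 \cdot 4418 = 110450$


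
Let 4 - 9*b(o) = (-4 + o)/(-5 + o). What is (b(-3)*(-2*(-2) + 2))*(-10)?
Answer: -125/6 ≈ -20.833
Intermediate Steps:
b(o) = 4/9 - (-4 + o)/(9*(-5 + o))
(b(-3)*(-2*(-2) + 2))*(-10) = (((-16 + 3*(-3))/(9*(-5 - 3)))*(-2*(-2) + 2))*(-10) = (((1/9)*(-16 - 9)/(-8))*(4 + 2))*(-10) = (((1/9)*(-1/8)*(-25))*6)*(-10) = ((25/72)*6)*(-10) = (25/12)*(-10) = -125/6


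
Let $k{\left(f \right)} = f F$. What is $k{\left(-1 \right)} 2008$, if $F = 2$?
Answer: $-4016$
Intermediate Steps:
$k{\left(f \right)} = 2 f$ ($k{\left(f \right)} = f 2 = 2 f$)
$k{\left(-1 \right)} 2008 = 2 \left(-1\right) 2008 = \left(-2\right) 2008 = -4016$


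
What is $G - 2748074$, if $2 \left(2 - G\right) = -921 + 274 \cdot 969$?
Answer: $- \frac{5760729}{2} \approx -2.8804 \cdot 10^{6}$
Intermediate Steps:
$G = - \frac{264581}{2}$ ($G = 2 - \frac{-921 + 274 \cdot 969}{2} = 2 - \frac{-921 + 265506}{2} = 2 - \frac{264585}{2} = - \frac{264581}{2} \approx -1.3229 \cdot 10^{5}$)
$G - 2748074 = - \frac{264581}{2} - 2748074 = - \frac{5760729}{2}$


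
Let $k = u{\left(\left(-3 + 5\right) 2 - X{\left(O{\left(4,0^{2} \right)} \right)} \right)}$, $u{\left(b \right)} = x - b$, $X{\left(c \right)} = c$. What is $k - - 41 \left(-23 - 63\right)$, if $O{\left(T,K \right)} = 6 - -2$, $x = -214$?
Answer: $-3736$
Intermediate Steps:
$O{\left(T,K \right)} = 8$ ($O{\left(T,K \right)} = 6 + 2 = 8$)
$u{\left(b \right)} = -214 - b$
$k = -210$ ($k = -214 - \left(\left(-3 + 5\right) 2 - 8\right) = -214 - \left(2 \cdot 2 - 8\right) = -214 - \left(4 - 8\right) = -214 - -4 = -214 + 4 = -210$)
$k - - 41 \left(-23 - 63\right) = -210 - - 41 \left(-23 - 63\right) = -210 - \left(-41\right) \left(-86\right) = -210 - 3526 = -3736$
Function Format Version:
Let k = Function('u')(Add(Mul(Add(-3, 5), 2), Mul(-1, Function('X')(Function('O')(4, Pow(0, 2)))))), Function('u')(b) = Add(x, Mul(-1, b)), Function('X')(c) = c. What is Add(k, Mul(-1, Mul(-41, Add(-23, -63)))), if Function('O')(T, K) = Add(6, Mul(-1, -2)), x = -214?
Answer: -3736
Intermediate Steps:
Function('O')(T, K) = 8 (Function('O')(T, K) = Add(6, 2) = 8)
Function('u')(b) = Add(-214, Mul(-1, b))
k = -210 (k = Add(-214, Mul(-1, Add(Mul(Add(-3, 5), 2), Mul(-1, 8)))) = Add(-214, Mul(-1, Add(Mul(2, 2), -8))) = Add(-214, Mul(-1, Add(4, -8))) = Add(-214, Mul(-1, -4)) = Add(-214, 4) = -210)
Add(k, Mul(-1, Mul(-41, Add(-23, -63)))) = Add(-210, Mul(-1, Mul(-41, Add(-23, -63)))) = Add(-210, Mul(-1, Mul(-41, -86))) = Add(-210, Mul(-1, 3526)) = Add(-210, -3526) = -3736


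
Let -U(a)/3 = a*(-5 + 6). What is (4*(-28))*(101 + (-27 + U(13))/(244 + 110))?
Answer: -666176/59 ≈ -11291.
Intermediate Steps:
U(a) = -3*a (U(a) = -3*a*(-5 + 6) = -3*a)
(4*(-28))*(101 + (-27 + U(13))/(244 + 110)) = (4*(-28))*(101 + (-27 - 3*13)/(244 + 110)) = -112*(101 + (-27 - 39)/354) = -112*(101 - 66*1/354) = -112*(101 - 11/59) = -112*5948/59 = -666176/59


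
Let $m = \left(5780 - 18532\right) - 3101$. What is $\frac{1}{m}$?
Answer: $- \frac{1}{15853} \approx -6.308 \cdot 10^{-5}$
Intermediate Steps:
$m = -15853$ ($m = \left(5780 - 18532\right) - 3101 = -12752 - 3101 = -15853$)
$\frac{1}{m} = \frac{1}{-15853} = - \frac{1}{15853}$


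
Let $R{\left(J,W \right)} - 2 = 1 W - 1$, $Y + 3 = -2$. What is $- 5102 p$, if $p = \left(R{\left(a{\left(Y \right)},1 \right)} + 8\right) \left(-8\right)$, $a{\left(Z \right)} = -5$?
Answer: $408160$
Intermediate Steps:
$Y = -5$ ($Y = -3 - 2 = -5$)
$R{\left(J,W \right)} = 1 + W$ ($R{\left(J,W \right)} = 2 + \left(1 W - 1\right) = 2 + \left(W - 1\right) = 2 + \left(-1 + W\right) = 1 + W$)
$p = -80$ ($p = \left(\left(1 + 1\right) + 8\right) \left(-8\right) = \left(2 + 8\right) \left(-8\right) = 10 \left(-8\right) = -80$)
$- 5102 p = \left(-5102\right) \left(-80\right) = 408160$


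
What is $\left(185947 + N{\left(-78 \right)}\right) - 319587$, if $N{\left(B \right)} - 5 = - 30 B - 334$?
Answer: $-131629$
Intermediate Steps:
$N{\left(B \right)} = -329 - 30 B$ ($N{\left(B \right)} = 5 - \left(334 + 30 B\right) = -329 - 30 B$)
$\left(185947 + N{\left(-78 \right)}\right) - 319587 = \left(185947 - -2011\right) - 319587 = \left(185947 + \left(-329 + 2340\right)\right) - 319587 = \left(185947 + 2011\right) - 319587 = 187958 - 319587 = -131629$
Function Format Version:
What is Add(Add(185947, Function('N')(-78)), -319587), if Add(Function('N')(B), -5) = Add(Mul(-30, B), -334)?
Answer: -131629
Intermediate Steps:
Function('N')(B) = Add(-329, Mul(-30, B)) (Function('N')(B) = Add(5, Add(Mul(-30, B), -334)) = Add(5, Add(-334, Mul(-30, B))) = Add(-329, Mul(-30, B)))
Add(Add(185947, Function('N')(-78)), -319587) = Add(Add(185947, Add(-329, Mul(-30, -78))), -319587) = Add(Add(185947, Add(-329, 2340)), -319587) = Add(Add(185947, 2011), -319587) = Add(187958, -319587) = -131629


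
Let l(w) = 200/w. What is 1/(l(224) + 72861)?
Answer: 28/2040133 ≈ 1.3725e-5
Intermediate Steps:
1/(l(224) + 72861) = 1/(200/224 + 72861) = 1/(200*(1/224) + 72861) = 1/(25/28 + 72861) = 1/(2040133/28) = 28/2040133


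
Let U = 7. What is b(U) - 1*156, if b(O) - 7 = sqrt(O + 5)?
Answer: -149 + 2*sqrt(3) ≈ -145.54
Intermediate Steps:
b(O) = 7 + sqrt(5 + O) (b(O) = 7 + sqrt(O + 5) = 7 + sqrt(5 + O))
b(U) - 1*156 = (7 + sqrt(5 + 7)) - 1*156 = (7 + sqrt(12)) - 156 = (7 + 2*sqrt(3)) - 156 = -149 + 2*sqrt(3)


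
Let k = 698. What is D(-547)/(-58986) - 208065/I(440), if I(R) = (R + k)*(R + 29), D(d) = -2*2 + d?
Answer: -103265873/271397637 ≈ -0.38050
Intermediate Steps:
D(d) = -4 + d
I(R) = (29 + R)*(698 + R) (I(R) = (R + 698)*(R + 29) = (698 + R)*(29 + R) = (29 + R)*(698 + R))
D(-547)/(-58986) - 208065/I(440) = (-4 - 547)/(-58986) - 208065/(20242 + 440² + 727*440) = -551*(-1/58986) - 208065/(20242 + 193600 + 319880) = 19/2034 - 208065/533722 = -103265873/271397637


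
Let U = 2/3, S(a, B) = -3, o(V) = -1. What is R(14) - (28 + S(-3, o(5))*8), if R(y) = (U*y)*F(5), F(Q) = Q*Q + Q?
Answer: 276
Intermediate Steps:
F(Q) = Q + Q² (F(Q) = Q² + Q = Q + Q²)
U = ⅔ (U = 2*(⅓) = ⅔ ≈ 0.66667)
R(y) = 20*y (R(y) = (2*y/3)*(5*(1 + 5)) = (2*y/3)*(5*6) = (2*y/3)*30 = 20*y)
R(14) - (28 + S(-3, o(5))*8) = 20*14 - (28 - 3*8) = 280 - (28 - 24) = 280 - 1*4 = 280 - 4 = 276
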